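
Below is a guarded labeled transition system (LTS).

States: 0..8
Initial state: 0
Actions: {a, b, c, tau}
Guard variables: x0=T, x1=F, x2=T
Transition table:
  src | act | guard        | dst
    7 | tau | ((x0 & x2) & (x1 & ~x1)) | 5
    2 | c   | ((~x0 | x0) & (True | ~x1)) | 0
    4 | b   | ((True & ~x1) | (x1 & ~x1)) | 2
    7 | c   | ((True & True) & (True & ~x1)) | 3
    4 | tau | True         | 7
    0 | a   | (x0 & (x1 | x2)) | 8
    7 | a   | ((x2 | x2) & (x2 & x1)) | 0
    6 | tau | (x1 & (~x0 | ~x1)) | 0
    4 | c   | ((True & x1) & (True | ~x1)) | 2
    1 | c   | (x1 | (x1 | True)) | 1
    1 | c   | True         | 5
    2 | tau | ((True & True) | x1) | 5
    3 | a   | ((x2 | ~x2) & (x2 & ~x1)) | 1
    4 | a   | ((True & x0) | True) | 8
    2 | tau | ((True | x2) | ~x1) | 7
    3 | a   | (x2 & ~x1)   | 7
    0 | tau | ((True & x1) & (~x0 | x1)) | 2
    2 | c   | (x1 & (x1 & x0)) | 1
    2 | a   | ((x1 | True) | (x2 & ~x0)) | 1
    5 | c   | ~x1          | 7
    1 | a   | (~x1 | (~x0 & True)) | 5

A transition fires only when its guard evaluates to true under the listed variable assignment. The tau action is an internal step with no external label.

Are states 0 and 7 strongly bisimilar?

Bisimulation quotient by refinement:
  π0 = {{0,1,2,3,4,5,6,7,8}}
  π1 = {{0,3},{1},{2},{4},{5,7},{6,8}}
  π2 = {{0},{1},{2},{3},{4},{5},{6,8},{7}}
stable after 3 split(s): 8 block(s)
[0]={0}  [7]={7}

Answer: NOT BISIMILAR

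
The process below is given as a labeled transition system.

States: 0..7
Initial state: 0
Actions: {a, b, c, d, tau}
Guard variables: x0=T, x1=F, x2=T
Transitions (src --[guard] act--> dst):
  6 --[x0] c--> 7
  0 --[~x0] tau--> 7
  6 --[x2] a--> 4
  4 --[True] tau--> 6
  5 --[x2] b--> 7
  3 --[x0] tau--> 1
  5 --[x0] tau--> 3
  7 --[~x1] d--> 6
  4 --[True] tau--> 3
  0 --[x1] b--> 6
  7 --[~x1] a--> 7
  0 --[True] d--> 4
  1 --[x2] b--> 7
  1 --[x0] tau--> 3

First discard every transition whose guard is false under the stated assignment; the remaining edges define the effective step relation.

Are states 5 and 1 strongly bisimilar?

Answer: BISIMILAR

Working:
Bisimulation quotient by refinement:
  π0 = {{0,1,2,3,4,5,6,7}}
  π1 = {{0},{1,5},{2},{3,4},{6},{7}}
  π2 = {{0},{1,5},{2},{3},{4},{6},{7}}
7 equivalence class(es) (converged in 3)
5∈{1,5}, 1∈{1,5}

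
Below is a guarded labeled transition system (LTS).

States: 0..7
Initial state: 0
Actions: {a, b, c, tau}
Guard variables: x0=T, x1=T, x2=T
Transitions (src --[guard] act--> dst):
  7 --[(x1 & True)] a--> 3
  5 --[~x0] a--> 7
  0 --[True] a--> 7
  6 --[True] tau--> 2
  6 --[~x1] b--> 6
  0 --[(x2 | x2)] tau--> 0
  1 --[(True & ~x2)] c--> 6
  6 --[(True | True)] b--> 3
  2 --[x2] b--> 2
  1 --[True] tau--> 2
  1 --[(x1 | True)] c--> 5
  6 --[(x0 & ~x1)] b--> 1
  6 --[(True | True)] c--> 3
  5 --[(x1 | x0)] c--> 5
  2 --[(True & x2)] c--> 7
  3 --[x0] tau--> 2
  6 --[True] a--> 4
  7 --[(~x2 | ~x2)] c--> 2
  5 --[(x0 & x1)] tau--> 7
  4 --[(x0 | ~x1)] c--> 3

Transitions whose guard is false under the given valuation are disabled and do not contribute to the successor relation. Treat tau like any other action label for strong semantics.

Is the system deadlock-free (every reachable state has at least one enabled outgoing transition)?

Reachable = {0,2,3,7}
  0: a→7  tau→0  [2 exit(s)]
  2: b→2  c→7  [2 exit(s)]
  3: tau→2  [1 exit(s)]
  7: a→3  [1 exit(s)]

Answer: DEADLOCK-FREE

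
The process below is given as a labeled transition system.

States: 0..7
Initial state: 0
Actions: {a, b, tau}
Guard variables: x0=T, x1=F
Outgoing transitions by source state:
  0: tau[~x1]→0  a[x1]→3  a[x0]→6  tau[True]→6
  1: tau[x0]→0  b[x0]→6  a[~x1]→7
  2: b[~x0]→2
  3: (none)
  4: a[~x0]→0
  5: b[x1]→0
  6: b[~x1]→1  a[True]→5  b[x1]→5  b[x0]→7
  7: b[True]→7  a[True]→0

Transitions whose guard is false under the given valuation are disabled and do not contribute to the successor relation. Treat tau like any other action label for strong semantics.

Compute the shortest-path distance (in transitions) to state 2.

Answer: UNREACHABLE

Working:
Layered search for 2:
  L0 = {0}
  L1 = {6}
  L2 = {1,5,7}
2 never appears.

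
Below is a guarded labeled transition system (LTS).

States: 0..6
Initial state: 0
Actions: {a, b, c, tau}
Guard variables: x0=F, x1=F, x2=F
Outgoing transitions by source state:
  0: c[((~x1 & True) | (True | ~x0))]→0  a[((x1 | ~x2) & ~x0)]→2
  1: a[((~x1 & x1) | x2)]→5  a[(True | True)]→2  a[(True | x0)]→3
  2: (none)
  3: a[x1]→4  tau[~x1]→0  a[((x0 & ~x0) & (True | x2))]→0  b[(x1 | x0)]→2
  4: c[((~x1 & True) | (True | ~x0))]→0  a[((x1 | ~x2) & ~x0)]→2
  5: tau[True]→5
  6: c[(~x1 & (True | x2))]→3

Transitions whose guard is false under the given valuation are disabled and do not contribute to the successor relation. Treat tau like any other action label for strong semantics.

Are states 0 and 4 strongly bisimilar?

Bisimulation quotient by refinement:
  round 0: {{0,1,2,3,4,5,6}}
  round 1: {{0,4},{1},{2},{3,5},{6}}
  round 2: {{0,4},{1},{2},{3},{5},{6}}
stable after 3 split(s): 6 block(s)
0∈{0,4}, 4∈{0,4}

Answer: BISIMILAR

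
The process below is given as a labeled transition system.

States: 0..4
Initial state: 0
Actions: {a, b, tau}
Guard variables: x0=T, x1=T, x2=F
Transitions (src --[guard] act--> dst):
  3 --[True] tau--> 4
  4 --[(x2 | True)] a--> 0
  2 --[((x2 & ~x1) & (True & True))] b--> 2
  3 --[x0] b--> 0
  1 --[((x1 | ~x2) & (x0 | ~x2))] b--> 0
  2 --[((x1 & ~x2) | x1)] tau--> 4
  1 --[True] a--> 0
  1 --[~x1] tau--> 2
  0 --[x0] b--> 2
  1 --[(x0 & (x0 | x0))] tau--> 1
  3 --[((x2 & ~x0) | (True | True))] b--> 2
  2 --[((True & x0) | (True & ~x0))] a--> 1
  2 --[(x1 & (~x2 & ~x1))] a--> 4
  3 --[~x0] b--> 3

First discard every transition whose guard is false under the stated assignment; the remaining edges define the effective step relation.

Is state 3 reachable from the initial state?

Answer: UNREACHABLE

Working:
After dropping false guards: 10 live edges.
depth 0: {0}
depth 1: {2}  cumulative {0,2}
depth 2: {1,4}  cumulative {0,1,2,4}
Reachable = {0,1,2,4}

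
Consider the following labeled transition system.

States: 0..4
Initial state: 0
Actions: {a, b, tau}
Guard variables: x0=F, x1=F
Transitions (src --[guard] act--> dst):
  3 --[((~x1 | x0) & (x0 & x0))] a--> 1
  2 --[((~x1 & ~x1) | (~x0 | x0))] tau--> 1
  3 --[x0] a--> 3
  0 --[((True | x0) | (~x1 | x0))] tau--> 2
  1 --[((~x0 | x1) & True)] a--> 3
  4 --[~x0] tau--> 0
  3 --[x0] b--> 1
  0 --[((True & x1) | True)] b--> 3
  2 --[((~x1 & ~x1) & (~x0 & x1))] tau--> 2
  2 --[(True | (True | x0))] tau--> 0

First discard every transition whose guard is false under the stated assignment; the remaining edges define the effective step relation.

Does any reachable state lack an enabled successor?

Answer: DEADLOCK at state 3

Trace:
Reach set: {0,1,2,3}
  0: b→3  tau→2  [deg 2]
  1: a→3  [deg 1]
  2: tau→0  tau→1  [deg 2]
  3: ∅  [deadlock]
trace reaching 3: b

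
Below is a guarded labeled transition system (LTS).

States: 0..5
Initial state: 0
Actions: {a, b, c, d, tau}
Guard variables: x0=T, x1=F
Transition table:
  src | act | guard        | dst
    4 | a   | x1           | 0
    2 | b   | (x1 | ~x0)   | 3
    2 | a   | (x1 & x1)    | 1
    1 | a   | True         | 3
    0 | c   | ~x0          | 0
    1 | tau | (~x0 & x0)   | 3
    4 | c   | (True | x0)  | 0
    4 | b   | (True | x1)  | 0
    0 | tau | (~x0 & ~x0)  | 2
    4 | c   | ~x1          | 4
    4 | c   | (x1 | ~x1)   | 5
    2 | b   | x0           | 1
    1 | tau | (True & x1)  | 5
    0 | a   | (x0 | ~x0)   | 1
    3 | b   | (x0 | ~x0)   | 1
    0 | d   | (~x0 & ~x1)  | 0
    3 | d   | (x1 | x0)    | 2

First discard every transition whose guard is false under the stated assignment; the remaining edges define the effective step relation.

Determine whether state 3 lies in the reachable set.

After dropping false guards: 9 live edges.
Layer 0: {0}
Layer 1: {1}  cumulative {0,1}
Layer 2: {3}  cumulative {0,1,3}
Layer 3: {2}  cumulative {0,1,2,3}
Reach set: {0,1,2,3}
trace reaching 3: a·a

Answer: REACHABLE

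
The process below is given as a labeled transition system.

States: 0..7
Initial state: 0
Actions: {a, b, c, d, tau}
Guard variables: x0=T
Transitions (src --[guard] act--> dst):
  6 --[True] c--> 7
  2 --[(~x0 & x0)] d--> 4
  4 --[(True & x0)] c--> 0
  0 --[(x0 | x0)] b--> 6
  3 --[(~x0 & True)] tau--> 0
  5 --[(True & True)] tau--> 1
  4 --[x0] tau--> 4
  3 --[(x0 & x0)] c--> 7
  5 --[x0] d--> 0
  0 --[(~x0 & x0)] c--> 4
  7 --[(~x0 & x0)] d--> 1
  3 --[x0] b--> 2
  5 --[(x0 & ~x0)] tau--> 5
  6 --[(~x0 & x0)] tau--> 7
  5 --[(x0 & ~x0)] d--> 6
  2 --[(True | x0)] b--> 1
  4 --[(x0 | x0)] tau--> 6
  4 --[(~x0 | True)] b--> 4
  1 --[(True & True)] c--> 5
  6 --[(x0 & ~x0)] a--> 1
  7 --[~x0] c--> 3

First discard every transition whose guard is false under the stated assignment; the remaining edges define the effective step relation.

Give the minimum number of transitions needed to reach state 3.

Answer: UNREACHABLE

Working:
BFS to 3:
  Layer 0: {0}
  Layer 1: {6}
  Layer 2: {7}
3 never appears.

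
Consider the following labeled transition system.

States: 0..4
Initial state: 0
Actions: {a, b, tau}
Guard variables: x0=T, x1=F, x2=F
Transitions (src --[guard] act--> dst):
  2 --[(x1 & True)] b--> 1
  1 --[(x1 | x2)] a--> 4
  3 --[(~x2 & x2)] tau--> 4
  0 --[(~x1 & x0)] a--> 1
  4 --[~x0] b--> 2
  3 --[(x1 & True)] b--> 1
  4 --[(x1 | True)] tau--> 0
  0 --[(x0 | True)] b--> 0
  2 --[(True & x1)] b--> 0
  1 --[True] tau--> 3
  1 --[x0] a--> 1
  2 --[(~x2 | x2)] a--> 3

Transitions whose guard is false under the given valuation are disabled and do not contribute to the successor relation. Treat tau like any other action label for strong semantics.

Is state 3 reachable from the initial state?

Answer: REACHABLE

Analysis:
6 transition(s) survive guard evaluation.
Layer 0: {0}
Layer 1: {1}  total {0,1}
Layer 2: {3}  total {0,1,3}
R = {0,1,3}
witness 3: a·tau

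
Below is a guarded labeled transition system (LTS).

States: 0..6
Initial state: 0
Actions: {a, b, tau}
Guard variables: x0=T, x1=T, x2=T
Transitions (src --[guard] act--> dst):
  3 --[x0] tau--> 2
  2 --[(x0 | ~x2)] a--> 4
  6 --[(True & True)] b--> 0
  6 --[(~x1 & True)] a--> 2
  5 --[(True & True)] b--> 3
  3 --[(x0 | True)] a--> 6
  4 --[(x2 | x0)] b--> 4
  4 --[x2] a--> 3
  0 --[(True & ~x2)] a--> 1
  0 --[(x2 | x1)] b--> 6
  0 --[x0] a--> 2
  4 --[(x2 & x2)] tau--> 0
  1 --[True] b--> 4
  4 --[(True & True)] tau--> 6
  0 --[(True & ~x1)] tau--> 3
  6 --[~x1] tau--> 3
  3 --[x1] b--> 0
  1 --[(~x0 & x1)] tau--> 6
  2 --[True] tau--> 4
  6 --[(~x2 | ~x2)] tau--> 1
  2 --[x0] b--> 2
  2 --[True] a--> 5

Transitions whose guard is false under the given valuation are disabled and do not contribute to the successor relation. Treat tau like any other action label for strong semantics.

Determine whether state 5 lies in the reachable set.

Answer: REACHABLE

Working:
16 transition(s) survive guard evaluation.
Layer 0: {0}
Layer 1: {2,6}  cumulative {0,2,6}
Layer 2: {4,5}  cumulative {0,2,4,5,6}
Layer 3: {3}  cumulative {0,2,3,4,5,6}
Reach set: {0,2,3,4,5,6}
trace reaching 5: a·a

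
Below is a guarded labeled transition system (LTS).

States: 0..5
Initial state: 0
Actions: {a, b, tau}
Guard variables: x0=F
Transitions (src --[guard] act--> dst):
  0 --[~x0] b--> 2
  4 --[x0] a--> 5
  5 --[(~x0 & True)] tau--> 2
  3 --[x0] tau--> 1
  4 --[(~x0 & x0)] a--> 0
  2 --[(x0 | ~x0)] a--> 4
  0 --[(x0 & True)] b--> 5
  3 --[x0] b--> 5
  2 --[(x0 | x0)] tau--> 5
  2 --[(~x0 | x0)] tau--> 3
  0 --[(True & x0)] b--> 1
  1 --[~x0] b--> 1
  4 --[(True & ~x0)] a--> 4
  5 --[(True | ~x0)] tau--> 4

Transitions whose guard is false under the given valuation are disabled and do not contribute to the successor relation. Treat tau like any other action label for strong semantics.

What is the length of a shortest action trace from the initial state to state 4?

Answer: 2

Working:
Breadth-first toward 4:
  Layer 0: {0}
  Layer 1: {2}
  Layer 2: {3,4}
depth(4)=2, e.g. b·a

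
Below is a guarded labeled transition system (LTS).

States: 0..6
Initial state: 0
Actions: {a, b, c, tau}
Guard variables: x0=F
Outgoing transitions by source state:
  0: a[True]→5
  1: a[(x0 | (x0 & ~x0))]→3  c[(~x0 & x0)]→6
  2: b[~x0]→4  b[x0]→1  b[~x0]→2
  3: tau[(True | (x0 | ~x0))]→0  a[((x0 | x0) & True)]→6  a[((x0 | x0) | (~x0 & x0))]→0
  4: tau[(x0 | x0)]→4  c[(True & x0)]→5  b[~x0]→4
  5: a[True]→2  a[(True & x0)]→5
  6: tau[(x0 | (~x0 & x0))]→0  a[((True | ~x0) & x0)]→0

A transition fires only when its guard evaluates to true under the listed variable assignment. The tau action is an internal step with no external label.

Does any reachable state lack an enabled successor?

Reach set: {0,2,4,5}
  0: a→5  [deg 1]
  2: b→2  b→4  [deg 2]
  4: b→4  [deg 1]
  5: a→2  [deg 1]

Answer: DEADLOCK-FREE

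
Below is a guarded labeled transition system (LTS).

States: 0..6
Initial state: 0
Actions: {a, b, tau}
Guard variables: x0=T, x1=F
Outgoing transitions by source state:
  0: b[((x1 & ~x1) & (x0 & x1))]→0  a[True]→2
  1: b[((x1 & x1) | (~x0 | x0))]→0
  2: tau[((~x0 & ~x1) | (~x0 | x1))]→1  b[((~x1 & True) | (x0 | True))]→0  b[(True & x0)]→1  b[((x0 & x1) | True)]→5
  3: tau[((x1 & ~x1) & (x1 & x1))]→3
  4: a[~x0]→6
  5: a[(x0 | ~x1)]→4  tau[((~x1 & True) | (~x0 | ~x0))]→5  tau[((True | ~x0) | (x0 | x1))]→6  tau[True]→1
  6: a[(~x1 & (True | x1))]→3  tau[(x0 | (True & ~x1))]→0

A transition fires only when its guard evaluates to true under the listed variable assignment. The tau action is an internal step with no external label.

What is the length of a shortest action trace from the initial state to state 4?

BFS to 4:
  Layer 0: {0}
  Layer 1: {2}
  Layer 2: {1,5}
  Layer 3: {4,6}
4 enters at depth 3; path a·b·a

Answer: 3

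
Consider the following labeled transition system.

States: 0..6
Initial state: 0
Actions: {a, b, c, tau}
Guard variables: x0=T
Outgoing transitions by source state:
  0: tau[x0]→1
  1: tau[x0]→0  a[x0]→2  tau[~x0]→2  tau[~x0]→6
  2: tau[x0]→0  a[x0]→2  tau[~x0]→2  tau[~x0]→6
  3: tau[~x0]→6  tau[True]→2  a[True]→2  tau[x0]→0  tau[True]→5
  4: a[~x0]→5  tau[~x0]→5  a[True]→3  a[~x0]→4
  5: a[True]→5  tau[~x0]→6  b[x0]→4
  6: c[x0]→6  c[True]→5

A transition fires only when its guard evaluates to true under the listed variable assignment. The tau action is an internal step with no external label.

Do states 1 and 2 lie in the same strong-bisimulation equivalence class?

Compute ~ classes (split until stable):
  round 0: {{0,1,2,3,4,5,6}}
  round 1: {{0},{1,2,3},{4},{5},{6}}
  round 2: {{0},{1,2},{3},{4},{5},{6}}
Fixed point at round 3; 6 class(es).
class of 1: {1,2}; class of 2: {1,2}

Answer: BISIMILAR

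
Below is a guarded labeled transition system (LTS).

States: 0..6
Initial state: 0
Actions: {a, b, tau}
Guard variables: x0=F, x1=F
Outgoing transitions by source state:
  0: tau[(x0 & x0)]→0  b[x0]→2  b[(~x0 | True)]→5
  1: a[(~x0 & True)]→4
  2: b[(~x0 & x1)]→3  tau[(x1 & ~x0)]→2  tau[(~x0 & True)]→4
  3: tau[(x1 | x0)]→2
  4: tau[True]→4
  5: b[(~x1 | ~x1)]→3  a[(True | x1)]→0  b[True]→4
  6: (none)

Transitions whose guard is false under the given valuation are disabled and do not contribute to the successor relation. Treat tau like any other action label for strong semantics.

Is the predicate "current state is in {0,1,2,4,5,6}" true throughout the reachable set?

Allowed set {0,1,2,4,5,6}
R = {0,3,4,5}
  0: ✓
  3: VIOLATES
  4: ✓
  5: ✓
counterexample path to 3: b·b

Answer: INVARIANT VIOLATED at state 3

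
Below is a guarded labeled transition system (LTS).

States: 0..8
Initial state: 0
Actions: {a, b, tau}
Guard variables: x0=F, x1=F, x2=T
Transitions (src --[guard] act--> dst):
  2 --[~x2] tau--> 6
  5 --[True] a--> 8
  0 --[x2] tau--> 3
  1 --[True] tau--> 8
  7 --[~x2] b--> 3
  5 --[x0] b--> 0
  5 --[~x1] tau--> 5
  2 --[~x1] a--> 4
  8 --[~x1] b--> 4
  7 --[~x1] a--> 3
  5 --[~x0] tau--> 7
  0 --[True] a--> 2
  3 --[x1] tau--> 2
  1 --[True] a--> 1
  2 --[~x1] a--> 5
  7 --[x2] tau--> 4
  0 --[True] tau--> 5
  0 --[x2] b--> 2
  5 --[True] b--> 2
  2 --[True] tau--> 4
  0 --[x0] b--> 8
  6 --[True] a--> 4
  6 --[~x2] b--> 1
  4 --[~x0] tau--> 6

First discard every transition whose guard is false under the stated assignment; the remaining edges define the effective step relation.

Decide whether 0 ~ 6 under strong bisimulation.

Answer: NOT BISIMILAR

Analysis:
Bisimulation quotient by refinement:
  π0 = {{0,1,2,3,4,5,6,7,8}}
  π1 = {{0,5},{1,2,7},{3},{4},{6},{8}}
  π2 = {{0},{1},{2},{3},{4},{5},{6},{7},{8}}
Fixed point at round 3; 9 class(es).
[0]={0}  [6]={6}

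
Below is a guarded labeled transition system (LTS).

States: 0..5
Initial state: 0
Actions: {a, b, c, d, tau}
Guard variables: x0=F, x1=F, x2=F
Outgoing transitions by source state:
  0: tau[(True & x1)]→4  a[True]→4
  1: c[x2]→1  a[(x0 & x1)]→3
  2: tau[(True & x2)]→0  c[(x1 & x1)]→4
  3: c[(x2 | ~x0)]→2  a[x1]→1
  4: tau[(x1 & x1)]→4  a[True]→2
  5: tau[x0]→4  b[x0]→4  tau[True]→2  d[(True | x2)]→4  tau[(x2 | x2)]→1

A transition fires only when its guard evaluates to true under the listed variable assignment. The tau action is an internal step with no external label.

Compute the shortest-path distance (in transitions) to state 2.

Layered search for 2:
  Layer 0: {0}
  Layer 1: {4}
  Layer 2: {2}
first hit 2 at d=2 via a·a

Answer: 2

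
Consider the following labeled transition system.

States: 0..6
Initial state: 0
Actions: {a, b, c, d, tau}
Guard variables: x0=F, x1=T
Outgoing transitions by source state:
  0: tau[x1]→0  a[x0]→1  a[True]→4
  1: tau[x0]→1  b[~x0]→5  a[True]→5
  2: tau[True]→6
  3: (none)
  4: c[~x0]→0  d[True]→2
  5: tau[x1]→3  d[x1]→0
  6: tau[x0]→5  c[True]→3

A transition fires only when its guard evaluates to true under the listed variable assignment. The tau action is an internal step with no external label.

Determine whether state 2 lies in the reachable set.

Guard filter leaves 10 enabled edge(s).
L0 = {0}
L1 = {4}  cumulative {0,4}
L2 = {2}  cumulative {0,2,4}
L3 = {6}  cumulative {0,2,4,6}
L4 = {3}  cumulative {0,2,3,4,6}
Reachable = {0,2,3,4,6}
witness 2: a·d

Answer: REACHABLE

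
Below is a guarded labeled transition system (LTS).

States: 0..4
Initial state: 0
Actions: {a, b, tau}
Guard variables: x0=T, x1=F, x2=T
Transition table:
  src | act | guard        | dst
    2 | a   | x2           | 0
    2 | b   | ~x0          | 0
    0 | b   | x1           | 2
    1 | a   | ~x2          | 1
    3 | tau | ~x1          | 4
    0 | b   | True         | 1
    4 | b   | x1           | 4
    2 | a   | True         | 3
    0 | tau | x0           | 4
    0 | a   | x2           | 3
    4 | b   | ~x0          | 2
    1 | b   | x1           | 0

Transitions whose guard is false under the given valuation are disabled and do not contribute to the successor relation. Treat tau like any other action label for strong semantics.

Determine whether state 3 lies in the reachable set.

Guard filter leaves 6 enabled edge(s).
Layer 0: {0}
Layer 1: {1,3,4}  cumulative {0,1,3,4}
Reachable = {0,1,3,4}
Path to 3: a

Answer: REACHABLE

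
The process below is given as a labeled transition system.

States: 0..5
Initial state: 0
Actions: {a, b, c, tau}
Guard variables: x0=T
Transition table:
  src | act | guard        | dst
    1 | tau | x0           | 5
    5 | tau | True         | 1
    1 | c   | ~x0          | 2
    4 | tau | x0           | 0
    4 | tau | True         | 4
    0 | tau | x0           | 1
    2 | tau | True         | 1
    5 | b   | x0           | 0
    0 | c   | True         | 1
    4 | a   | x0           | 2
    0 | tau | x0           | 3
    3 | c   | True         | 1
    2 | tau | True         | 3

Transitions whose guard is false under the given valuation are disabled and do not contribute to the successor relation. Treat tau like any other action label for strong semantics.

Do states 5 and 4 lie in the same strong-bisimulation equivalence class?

Compute ~ classes (split until stable):
  round 0: {{0,1,2,3,4,5}}
  round 1: {{0},{1,2},{3},{4},{5}}
  round 2: {{0},{1},{2},{3},{4},{5}}
Fixed point at round 3; 6 class(es).
[5]={5}  [4]={4}

Answer: NOT BISIMILAR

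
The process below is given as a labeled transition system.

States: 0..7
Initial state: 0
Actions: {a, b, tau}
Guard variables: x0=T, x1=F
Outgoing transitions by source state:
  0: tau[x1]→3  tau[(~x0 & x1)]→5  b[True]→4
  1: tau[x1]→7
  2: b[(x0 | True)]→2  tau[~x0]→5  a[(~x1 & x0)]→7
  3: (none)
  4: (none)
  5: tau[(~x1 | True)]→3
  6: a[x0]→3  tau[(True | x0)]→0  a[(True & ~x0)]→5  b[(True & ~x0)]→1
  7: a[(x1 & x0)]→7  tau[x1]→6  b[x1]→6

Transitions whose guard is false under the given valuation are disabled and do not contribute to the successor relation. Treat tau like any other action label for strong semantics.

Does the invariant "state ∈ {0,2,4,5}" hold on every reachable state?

Inv-set: {0,2,4,5}
R = {0,4}
  0: ok
  4: ok

Answer: INVARIANT HOLDS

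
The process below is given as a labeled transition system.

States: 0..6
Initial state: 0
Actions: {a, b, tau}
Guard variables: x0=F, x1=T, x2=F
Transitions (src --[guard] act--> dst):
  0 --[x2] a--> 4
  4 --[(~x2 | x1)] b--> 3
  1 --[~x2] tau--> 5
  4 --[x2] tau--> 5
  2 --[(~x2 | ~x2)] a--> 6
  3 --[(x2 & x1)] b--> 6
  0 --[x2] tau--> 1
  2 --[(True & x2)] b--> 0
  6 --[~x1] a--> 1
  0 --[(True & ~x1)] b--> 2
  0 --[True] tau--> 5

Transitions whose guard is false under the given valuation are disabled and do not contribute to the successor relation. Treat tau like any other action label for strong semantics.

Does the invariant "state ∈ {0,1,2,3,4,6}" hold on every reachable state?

Inv-set: {0,1,2,3,4,6}
Reachable = {0,5}
  0: ✓
  5: ✗ unsafe
witness against invariant: tau → 5

Answer: INVARIANT VIOLATED at state 5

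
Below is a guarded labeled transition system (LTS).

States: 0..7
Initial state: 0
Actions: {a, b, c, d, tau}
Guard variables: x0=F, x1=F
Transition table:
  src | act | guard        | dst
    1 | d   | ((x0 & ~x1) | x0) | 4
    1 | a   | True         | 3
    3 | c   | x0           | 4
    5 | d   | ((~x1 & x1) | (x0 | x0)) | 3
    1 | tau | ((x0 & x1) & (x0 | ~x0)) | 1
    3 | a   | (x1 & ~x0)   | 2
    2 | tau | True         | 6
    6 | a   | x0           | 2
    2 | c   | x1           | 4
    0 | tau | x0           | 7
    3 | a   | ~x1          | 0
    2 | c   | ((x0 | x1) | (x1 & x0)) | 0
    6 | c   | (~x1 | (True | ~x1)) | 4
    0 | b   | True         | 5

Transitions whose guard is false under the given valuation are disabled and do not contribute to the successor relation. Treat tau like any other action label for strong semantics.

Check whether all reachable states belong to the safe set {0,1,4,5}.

Safe = {0,1,4,5}
R = {0,5}
  0: ✓
  5: ✓

Answer: INVARIANT HOLDS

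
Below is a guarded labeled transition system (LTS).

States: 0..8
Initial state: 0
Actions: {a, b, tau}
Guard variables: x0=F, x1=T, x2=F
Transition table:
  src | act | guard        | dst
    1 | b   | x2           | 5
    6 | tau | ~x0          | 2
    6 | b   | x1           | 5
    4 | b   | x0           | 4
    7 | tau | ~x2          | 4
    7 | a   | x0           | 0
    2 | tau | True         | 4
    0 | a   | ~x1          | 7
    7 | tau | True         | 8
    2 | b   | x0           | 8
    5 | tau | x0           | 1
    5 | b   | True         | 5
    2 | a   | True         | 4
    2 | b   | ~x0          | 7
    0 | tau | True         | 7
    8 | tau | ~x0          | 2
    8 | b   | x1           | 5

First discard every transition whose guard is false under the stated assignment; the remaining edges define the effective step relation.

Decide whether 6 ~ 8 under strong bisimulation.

Refine partition for ~:
  π0 = {{0,1,2,3,4,5,6,7,8}}
  π1 = {{0,7},{1,3,4},{2},{5},{6,8}}
  π2 = {{0},{1,3,4},{2},{5},{6,8},{7}}
stable after 3 split(s): 6 block(s)
6∈{6,8}, 8∈{6,8}

Answer: BISIMILAR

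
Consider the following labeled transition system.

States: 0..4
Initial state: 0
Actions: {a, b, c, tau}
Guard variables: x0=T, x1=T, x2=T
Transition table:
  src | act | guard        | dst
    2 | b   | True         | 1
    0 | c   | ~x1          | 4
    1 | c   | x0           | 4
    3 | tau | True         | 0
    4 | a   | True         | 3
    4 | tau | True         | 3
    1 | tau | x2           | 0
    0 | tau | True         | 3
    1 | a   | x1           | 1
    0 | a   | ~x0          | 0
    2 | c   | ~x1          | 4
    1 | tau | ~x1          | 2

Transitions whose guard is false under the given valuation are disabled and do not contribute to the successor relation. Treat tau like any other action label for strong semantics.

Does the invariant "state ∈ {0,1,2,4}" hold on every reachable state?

Answer: INVARIANT VIOLATED at state 3

Working:
Allowed set {0,1,2,4}
Reachable = {0,3}
  0: ok
  3: VIOLATES
counterexample path to 3: tau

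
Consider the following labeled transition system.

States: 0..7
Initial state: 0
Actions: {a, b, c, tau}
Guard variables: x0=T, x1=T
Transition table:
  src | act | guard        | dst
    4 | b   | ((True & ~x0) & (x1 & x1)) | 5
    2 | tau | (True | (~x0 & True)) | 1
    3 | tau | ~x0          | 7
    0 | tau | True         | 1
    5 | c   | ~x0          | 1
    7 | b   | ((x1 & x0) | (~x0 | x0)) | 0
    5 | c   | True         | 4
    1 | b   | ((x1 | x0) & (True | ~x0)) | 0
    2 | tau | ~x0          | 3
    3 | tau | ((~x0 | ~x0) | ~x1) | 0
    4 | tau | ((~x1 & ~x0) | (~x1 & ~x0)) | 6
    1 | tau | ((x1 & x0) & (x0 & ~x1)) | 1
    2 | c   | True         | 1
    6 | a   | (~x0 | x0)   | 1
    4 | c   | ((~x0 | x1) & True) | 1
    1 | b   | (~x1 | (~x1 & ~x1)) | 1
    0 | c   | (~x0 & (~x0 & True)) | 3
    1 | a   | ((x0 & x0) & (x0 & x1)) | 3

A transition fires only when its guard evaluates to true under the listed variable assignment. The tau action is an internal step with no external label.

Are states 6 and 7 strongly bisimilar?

Refine partition for ~:
  round 0: {{0,1,2,3,4,5,6,7}}
  round 1: {{0},{1},{2},{3},{4,5},{6},{7}}
  round 2: {{0},{1},{2},{3},{4},{5},{6},{7}}
stable after 3 split(s): 8 block(s)
class of 6: {6}; class of 7: {7}

Answer: NOT BISIMILAR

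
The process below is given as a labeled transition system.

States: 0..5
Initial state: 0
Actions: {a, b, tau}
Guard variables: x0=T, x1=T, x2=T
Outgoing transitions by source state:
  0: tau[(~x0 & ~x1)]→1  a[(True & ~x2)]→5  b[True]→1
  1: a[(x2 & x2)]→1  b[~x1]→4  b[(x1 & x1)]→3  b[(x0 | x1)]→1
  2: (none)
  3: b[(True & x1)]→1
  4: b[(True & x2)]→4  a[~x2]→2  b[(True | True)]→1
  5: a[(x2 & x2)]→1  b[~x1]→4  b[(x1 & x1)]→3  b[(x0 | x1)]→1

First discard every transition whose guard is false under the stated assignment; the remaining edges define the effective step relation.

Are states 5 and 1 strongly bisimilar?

Answer: BISIMILAR

Working:
Refine partition for ~:
  round 0: {{0,1,2,3,4,5}}
  round 1: {{0,3,4},{1,5},{2}}
  round 2: {{0,3},{1,5},{2},{4}}
stable after 3 split(s): 4 block(s)
5∈{1,5}, 1∈{1,5}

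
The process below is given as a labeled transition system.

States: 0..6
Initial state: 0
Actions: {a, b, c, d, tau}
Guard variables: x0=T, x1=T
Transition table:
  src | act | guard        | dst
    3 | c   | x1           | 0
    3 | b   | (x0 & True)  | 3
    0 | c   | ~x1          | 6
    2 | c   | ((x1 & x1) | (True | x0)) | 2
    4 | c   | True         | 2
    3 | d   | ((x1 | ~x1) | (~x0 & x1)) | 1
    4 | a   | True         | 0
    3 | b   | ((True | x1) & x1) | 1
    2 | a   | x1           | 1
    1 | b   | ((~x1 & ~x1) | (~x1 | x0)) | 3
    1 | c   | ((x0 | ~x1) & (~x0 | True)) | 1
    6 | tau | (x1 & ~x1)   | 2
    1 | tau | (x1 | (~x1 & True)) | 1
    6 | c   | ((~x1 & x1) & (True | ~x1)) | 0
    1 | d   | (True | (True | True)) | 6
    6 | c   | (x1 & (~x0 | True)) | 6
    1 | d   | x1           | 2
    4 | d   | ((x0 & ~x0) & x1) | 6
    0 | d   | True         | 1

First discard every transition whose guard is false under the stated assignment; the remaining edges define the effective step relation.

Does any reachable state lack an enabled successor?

Answer: DEADLOCK-FREE

Trace:
R = {0,1,2,3,6}
  0: d→1  [deg 1]
  1: b→3  c→1  d→2  d→6  tau→1  [deg 5]
  2: a→1  c→2  [deg 2]
  3: b→1  b→3  c→0  d→1  [deg 4]
  6: c→6  [deg 1]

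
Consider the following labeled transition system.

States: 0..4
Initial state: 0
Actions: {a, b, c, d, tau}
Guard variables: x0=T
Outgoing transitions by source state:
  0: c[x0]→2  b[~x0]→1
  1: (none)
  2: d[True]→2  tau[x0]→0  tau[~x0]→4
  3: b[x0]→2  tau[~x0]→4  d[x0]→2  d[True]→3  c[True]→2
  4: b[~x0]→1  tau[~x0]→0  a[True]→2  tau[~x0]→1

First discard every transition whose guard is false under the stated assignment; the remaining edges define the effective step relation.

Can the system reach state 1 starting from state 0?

Answer: UNREACHABLE

Analysis:
8 transition(s) survive guard evaluation.
Layer 0: {0}
Layer 1: {2}  total {0,2}
Reachable = {0,2}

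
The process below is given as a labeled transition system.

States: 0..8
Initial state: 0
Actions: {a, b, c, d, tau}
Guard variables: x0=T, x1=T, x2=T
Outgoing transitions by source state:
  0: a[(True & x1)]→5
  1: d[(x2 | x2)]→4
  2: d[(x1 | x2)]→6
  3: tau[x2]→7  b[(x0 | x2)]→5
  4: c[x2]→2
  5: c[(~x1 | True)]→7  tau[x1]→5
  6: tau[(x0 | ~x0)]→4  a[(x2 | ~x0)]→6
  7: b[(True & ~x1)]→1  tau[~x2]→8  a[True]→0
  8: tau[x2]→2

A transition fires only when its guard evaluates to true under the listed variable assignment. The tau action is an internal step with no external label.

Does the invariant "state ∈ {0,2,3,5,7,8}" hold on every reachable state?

Inv-set: {0,2,3,5,7,8}
Reachable = {0,5,7}
  0: ok
  5: ok
  7: ok

Answer: INVARIANT HOLDS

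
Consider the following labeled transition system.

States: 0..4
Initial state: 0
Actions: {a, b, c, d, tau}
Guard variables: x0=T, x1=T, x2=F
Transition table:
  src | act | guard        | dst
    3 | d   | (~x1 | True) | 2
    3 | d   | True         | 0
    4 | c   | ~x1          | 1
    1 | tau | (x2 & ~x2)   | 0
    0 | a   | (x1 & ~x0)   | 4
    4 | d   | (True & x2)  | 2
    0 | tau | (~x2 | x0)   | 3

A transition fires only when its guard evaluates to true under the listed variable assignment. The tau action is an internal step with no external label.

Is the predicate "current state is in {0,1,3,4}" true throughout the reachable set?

Answer: INVARIANT VIOLATED at state 2

Trace:
Safe = {0,1,3,4}
Reach set: {0,2,3}
  0: ok
  2: outside
  3: ok
witness against invariant: tau·d → 2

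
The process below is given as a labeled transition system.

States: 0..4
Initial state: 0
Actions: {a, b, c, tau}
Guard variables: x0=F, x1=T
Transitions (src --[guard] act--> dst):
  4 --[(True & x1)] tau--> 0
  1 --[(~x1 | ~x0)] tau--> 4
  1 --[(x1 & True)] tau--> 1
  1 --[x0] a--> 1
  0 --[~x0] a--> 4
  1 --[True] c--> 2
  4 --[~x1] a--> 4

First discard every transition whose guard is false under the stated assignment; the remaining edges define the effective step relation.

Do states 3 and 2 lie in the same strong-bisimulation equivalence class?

Answer: BISIMILAR

Trace:
Refine partition for ~:
  P[0] = {{0,1,2,3,4}}
  P[1] = {{0},{1},{2,3},{4}}
4 equivalence class(es) (converged in 2)
3∈{2,3}, 2∈{2,3}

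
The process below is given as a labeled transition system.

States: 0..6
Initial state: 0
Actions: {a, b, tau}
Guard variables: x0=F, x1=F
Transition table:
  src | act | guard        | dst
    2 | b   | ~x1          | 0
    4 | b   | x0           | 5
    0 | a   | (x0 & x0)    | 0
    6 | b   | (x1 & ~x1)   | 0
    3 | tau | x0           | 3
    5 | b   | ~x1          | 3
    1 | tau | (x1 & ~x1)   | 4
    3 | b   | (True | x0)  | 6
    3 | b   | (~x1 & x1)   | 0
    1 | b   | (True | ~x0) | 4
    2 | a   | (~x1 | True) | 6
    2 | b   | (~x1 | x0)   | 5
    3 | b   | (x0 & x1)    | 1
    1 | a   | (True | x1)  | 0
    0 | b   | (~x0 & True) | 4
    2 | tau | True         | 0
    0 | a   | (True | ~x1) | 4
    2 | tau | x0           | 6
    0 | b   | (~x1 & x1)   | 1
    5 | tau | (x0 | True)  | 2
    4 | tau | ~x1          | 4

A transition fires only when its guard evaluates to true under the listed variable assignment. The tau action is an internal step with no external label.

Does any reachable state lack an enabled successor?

R = {0,4}
  0: a→4  b→4  [2 exit(s)]
  4: tau→4  [1 exit(s)]

Answer: DEADLOCK-FREE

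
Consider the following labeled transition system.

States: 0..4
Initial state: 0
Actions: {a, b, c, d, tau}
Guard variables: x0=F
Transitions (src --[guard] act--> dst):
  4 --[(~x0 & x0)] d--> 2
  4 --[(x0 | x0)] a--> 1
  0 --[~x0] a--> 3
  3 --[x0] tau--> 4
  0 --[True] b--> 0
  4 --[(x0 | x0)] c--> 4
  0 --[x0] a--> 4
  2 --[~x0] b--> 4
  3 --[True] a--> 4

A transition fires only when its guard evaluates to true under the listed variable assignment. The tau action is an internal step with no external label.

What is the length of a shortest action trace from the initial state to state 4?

Breadth-first toward 4:
  depth 0: {0}
  depth 1: {3}
  depth 2: {4}
depth(4)=2, e.g. a·a

Answer: 2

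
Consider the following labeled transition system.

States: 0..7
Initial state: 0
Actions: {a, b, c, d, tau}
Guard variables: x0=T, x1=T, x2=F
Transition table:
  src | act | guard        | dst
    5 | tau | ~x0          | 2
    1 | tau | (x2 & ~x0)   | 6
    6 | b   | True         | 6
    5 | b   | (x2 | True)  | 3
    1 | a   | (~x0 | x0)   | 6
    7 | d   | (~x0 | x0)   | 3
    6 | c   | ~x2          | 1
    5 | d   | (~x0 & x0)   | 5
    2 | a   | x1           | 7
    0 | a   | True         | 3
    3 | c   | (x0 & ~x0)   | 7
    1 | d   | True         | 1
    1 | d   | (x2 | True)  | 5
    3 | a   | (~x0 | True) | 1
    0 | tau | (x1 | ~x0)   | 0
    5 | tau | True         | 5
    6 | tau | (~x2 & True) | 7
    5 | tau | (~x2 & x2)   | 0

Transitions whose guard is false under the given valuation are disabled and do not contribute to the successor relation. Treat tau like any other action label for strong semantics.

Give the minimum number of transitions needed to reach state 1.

BFS to 1:
  L0 = {0}
  L1 = {3}
  L2 = {1}
1 enters at depth 2; path a·a

Answer: 2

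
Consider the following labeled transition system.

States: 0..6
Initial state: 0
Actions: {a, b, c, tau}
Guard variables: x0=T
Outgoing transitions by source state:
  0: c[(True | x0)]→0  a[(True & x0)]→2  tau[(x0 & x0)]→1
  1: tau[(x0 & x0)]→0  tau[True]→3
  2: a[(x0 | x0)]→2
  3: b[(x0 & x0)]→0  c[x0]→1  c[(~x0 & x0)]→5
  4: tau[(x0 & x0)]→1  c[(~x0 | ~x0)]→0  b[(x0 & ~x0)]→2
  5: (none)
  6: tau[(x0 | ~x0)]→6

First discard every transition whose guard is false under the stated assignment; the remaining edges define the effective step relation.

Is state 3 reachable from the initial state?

Guard filter leaves 10 enabled edge(s).
L0 = {0}
L1 = {1,2}  total {0,1,2}
L2 = {3}  total {0,1,2,3}
Reach set: {0,1,2,3}
Path to 3: tau·tau

Answer: REACHABLE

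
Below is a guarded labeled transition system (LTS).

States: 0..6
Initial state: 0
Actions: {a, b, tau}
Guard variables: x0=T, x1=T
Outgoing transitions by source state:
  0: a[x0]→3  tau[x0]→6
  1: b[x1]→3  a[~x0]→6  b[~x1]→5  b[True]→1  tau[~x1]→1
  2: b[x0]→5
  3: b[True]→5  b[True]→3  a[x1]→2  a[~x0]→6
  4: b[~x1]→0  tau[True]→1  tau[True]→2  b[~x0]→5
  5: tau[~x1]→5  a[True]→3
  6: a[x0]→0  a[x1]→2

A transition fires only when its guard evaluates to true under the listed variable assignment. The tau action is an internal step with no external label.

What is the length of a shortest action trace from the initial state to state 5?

Answer: 2

Working:
Breadth-first toward 5:
  Layer 0: {0}
  Layer 1: {3,6}
  Layer 2: {2,5}
5 enters at depth 2; path a·b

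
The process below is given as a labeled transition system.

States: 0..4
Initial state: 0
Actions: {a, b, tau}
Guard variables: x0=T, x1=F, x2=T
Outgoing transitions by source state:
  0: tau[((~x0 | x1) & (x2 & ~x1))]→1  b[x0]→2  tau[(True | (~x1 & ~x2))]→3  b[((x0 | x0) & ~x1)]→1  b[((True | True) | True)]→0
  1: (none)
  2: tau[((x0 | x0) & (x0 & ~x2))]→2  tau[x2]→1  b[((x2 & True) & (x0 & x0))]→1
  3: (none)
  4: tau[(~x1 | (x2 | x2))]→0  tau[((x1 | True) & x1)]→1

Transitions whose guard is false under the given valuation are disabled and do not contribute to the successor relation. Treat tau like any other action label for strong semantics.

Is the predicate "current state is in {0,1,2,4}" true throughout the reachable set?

Allowed set {0,1,2,4}
Reach set: {0,1,2,3}
  0: ok
  1: ok
  2: ok
  3: VIOLATES
witness against invariant: tau → 3

Answer: INVARIANT VIOLATED at state 3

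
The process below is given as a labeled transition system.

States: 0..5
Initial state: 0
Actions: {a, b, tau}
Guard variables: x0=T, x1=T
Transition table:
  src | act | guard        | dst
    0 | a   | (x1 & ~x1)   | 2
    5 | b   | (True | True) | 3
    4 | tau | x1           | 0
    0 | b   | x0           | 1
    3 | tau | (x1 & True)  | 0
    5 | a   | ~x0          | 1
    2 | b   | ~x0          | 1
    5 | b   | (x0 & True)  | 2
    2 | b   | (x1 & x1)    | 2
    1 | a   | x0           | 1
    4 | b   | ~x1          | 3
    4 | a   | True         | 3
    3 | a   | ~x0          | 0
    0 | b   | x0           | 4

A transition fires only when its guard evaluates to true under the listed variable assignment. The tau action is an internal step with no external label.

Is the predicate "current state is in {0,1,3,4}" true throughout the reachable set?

Safe = {0,1,3,4}
Reach set: {0,1,3,4}
  0: safe
  1: safe
  3: safe
  4: safe

Answer: INVARIANT HOLDS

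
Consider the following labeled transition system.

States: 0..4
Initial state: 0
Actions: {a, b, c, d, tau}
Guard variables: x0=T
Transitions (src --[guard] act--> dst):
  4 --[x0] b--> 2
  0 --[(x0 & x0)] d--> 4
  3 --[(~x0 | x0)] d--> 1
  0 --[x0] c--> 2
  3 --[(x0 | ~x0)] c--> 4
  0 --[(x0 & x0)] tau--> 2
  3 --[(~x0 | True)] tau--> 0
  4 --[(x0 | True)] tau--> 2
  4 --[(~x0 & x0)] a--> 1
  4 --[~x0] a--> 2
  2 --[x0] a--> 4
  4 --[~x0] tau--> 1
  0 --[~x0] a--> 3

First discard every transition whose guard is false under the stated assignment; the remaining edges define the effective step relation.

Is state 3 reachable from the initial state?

9 transition(s) survive guard evaluation.
L0 = {0}
L1 = {2,4}  total {0,2,4}
R = {0,2,4}

Answer: UNREACHABLE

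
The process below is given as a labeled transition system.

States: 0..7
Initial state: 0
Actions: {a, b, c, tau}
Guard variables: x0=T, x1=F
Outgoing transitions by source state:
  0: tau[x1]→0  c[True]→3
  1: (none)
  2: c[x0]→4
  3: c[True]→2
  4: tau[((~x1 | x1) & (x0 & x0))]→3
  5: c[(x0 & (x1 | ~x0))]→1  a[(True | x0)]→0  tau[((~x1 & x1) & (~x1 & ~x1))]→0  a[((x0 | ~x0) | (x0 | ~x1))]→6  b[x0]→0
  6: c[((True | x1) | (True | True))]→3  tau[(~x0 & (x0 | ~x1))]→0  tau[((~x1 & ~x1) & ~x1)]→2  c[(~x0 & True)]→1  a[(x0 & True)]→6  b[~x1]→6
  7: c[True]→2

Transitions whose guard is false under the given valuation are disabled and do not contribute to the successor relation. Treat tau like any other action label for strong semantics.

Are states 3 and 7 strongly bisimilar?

Answer: BISIMILAR

Analysis:
Compute ~ classes (split until stable):
  P[0] = {{0,1,2,3,4,5,6,7}}
  P[1] = {{0,2,3,7},{1},{4},{5},{6}}
  P[2] = {{0,3,7},{1},{2},{4},{5},{6}}
  P[3] = {{0},{1},{2},{3,7},{4},{5},{6}}
Fixed point at round 4; 7 class(es).
3∈{3,7}, 7∈{3,7}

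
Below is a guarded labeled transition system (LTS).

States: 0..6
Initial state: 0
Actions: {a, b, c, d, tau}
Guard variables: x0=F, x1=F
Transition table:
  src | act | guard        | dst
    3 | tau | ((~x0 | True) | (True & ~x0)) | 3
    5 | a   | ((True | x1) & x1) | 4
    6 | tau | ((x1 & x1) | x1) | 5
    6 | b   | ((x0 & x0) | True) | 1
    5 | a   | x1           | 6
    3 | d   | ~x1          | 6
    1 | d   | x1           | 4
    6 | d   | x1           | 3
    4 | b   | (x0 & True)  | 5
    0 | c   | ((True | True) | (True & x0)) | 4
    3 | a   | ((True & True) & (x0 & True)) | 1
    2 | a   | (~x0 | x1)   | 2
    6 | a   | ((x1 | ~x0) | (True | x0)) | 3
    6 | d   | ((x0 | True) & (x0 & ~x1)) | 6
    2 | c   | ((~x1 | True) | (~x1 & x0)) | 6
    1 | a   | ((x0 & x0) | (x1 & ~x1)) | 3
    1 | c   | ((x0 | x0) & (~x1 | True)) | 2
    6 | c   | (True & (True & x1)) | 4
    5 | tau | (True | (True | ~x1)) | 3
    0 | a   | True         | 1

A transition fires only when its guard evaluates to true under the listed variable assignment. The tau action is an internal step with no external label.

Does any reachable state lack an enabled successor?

Reachable = {0,1,4}
  0: a→1  c→4  [deg 2]
  1: ∅  [no exit]
  4: ∅  [no exit]
trace reaching 1: a

Answer: DEADLOCK at state 1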